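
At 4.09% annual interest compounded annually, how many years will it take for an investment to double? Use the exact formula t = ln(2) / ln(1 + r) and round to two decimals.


Doubling condition: (1 + r)^t = 2
Take ln of both sides: t × ln(1 + r) = ln(2)
t = ln(2) / ln(1 + r)
t = 0.693147 / 0.040086
t = 17.29

t = ln(2) / ln(1 + r) = 17.29 years


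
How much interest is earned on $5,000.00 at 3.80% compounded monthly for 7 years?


Compound interest earned = final amount − principal.
A = P(1 + r/n)^(nt) = $5,000.00 × (1 + 0.038/12)^(12 × 7) = $6,520.93
Interest = A − P = $6,520.93 − $5,000.00 = $1,520.93

Interest = A - P = $1,520.93


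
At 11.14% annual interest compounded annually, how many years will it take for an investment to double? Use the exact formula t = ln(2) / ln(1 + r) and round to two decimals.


Doubling condition: (1 + r)^t = 2
Take ln of both sides: t × ln(1 + r) = ln(2)
t = ln(2) / ln(1 + r)
t = 0.693147 / 0.105620
t = 6.56

t = ln(2) / ln(1 + r) = 6.56 years


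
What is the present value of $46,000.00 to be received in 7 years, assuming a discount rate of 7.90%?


Present value formula: PV = FV / (1 + r)^t
PV = $46,000.00 / (1 + 0.079)^7
PV = $46,000.00 / 1.702747
PV = $27,015.17

PV = FV / (1 + r)^t = $27,015.17


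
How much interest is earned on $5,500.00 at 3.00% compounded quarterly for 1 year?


Compound interest earned = final amount − principal.
A = P(1 + r/n)^(nt) = $5,500.00 × (1 + 0.03/4)^(4 × 1) = $5,666.87
Interest = A − P = $5,666.87 − $5,500.00 = $166.87

Interest = A - P = $166.87


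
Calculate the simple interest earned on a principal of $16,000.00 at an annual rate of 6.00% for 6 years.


Simple interest formula: I = P × r × t
I = $16,000.00 × 0.06 × 6
I = $5,760.00

I = P × r × t = $5,760.00


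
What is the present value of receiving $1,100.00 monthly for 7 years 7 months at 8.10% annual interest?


Present value of an ordinary annuity: PV = PMT × (1 − (1 + r)^(−n)) / r
Monthly rate r = 0.081/12 = 0.00675, n = 91
PV = $1,100.00 × (1 − (1 + 0.081/12)^(−91)) / (0.081/12)
PV = $1,100.00 × 67.827511
PV = $74,610.26

PV = PMT × (1-(1+r)^(-n))/r = $74,610.26


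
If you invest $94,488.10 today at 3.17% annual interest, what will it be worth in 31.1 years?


Future value formula: FV = PV × (1 + r)^t
FV = $94,488.10 × (1 + 0.0317)^31.1
FV = $94,488.10 × 2.6394394
FV = $249,395.61

FV = PV × (1 + r)^t = $249,395.61


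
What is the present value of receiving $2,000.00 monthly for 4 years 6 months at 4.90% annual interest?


Present value of an ordinary annuity: PV = PMT × (1 − (1 + r)^(−n)) / r
Monthly rate r = 0.049/12 ≈ 0.00408333, n = 54
PV = $2,000.00 × (1 − (1 + 0.049/12)^(−54)) / (0.049/12)
PV = $2,000.00 × 48.372773
PV = $96,745.55

PV = PMT × (1-(1+r)^(-n))/r = $96,745.55


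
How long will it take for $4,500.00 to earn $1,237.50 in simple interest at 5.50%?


Rearrange the simple interest formula for t:
I = P × r × t  ⇒  t = I / (P × r)
t = $1,237.50 / ($4,500.00 × 0.055)
t = 5

t = I/(P×r) = 5 years


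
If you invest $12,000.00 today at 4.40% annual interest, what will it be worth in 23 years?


Future value formula: FV = PV × (1 + r)^t
FV = $12,000.00 × (1 + 0.044)^23
FV = $12,000.00 × 2.692226
FV = $32,306.71

FV = PV × (1 + r)^t = $32,306.71


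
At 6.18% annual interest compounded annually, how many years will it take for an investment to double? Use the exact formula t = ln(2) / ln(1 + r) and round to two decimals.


Doubling condition: (1 + r)^t = 2
Take ln of both sides: t × ln(1 + r) = ln(2)
t = ln(2) / ln(1 + r)
t = 0.693147 / 0.059966
t = 11.56

t = ln(2) / ln(1 + r) = 11.56 years


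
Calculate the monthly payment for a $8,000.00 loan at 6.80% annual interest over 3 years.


Loan payment formula: PMT = PV × r / (1 − (1 + r)^(−n))
Monthly rate r = 0.068/12 ≈ 0.00566667, n = 36 months
Denominator: 1 − (1 + 0.068/12)^(−36) = 0.184068
PMT = $8,000.00 × (0.068/12) / 0.184068
PMT = $246.29 per month

PMT = PV × r / (1-(1+r)^(-n)) = $246.29/month


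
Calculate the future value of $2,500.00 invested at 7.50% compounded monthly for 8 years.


Compound interest formula: A = P(1 + r/n)^(nt)
A = $2,500.00 × (1 + 0.075/12)^(12 × 8)
Growth factor: (1 + 0.075/12)^96 = 1.818720
A = $2,500.00 × 1.818720
A = $4,546.80

A = P(1 + r/n)^(nt) = $4,546.80


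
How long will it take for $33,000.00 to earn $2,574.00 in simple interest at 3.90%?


Rearrange the simple interest formula for t:
I = P × r × t  ⇒  t = I / (P × r)
t = $2,574.00 / ($33,000.00 × 0.039)
t = 2

t = I/(P×r) = 2 years


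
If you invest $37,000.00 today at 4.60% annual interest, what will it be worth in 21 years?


Future value formula: FV = PV × (1 + r)^t
FV = $37,000.00 × (1 + 0.046)^21
FV = $37,000.00 × 2.5713748
FV = $95,140.87

FV = PV × (1 + r)^t = $95,140.87


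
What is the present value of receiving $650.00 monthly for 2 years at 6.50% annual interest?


Present value of an ordinary annuity: PV = PMT × (1 − (1 + r)^(−n)) / r
Monthly rate r = 0.065/12 ≈ 0.00541667, n = 24
PV = $650.00 × (1 − (1 + 0.065/12)^(−24)) / (0.065/12)
PV = $650.00 × 22.448578
PV = $14,591.58

PV = PMT × (1-(1+r)^(-n))/r = $14,591.58


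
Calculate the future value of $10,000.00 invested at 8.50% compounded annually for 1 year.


Compound interest formula: A = P(1 + r/n)^(nt)
A = $10,000.00 × (1 + 0.085/1)^(1 × 1)
Growth factor: (1 + 0.085/1)^1 = 1.085000
A = $10,000.00 × 1.085000
A = $10,850.00

A = P(1 + r/n)^(nt) = $10,850.00


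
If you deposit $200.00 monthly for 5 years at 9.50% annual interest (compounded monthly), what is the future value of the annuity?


Future value of an ordinary annuity: FV = PMT × ((1 + r)^n − 1) / r
Monthly rate r = 0.095/12 ≈ 0.00791667, n = 60
FV = $200.00 × ((1 + 0.095/12)^60 − 1) / (0.095/12)
FV = $200.00 × 76.422249
FV = $15,284.45

FV = PMT × ((1+r)^n - 1)/r = $15,284.45


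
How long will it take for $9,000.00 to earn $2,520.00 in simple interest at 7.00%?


Rearrange the simple interest formula for t:
I = P × r × t  ⇒  t = I / (P × r)
t = $2,520.00 / ($9,000.00 × 0.07)
t = 4

t = I/(P×r) = 4 years


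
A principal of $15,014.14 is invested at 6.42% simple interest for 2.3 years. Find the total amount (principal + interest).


Total amount formula: A = P(1 + rt) = P + P·r·t
Interest: I = P × r × t = $15,014.14 × 0.0642 × 2.3 = $2,216.99
A = P + I = $15,014.14 + $2,216.99 = $17,231.13

A = P + I = P(1 + rt) = $17,231.13


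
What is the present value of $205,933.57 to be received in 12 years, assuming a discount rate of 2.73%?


Present value formula: PV = FV / (1 + r)^t
PV = $205,933.57 / (1 + 0.0273)^12
PV = $205,933.57 / 1.3815527
PV = $149,059.51

PV = FV / (1 + r)^t = $149,059.51


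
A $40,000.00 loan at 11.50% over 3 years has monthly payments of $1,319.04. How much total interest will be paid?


Total paid over the life of the loan = PMT × n.
Total paid = $1,319.04 × 36 = $47,485.44
Total interest = total paid − principal = $47,485.44 − $40,000.00 = $7,485.44

Total interest = (PMT × n) - PV = $7,485.44


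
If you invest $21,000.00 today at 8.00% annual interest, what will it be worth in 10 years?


Future value formula: FV = PV × (1 + r)^t
FV = $21,000.00 × (1 + 0.08)^10
FV = $21,000.00 × 2.158924997
FV = $45,337.42

FV = PV × (1 + r)^t = $45,337.42


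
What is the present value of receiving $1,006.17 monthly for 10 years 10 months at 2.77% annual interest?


Present value of an ordinary annuity: PV = PMT × (1 − (1 + r)^(−n)) / r
Monthly rate r = 0.0277/12 ≈ 0.00230833, n = 130
PV = $1,006.17 × (1 − (1 + 0.0277/12)^(−130)) / (0.0277/12)
PV = $1,006.17 × 112.196666
PV = $112,888.92

PV = PMT × (1-(1+r)^(-n))/r = $112,888.92


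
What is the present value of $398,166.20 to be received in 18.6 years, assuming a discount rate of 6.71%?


Present value formula: PV = FV / (1 + r)^t
PV = $398,166.20 / (1 + 0.0671)^18.6
PV = $398,166.20 / 3.34668803
PV = $118,973.20

PV = FV / (1 + r)^t = $118,973.20


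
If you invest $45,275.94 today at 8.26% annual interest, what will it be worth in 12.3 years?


Future value formula: FV = PV × (1 + r)^t
FV = $45,275.94 × (1 + 0.0826)^12.3
FV = $45,275.94 × 2.6543408
FV = $120,177.77

FV = PV × (1 + r)^t = $120,177.77


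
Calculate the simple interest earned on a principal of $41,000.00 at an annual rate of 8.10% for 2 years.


Simple interest formula: I = P × r × t
I = $41,000.00 × 0.081 × 2
I = $6,642.00

I = P × r × t = $6,642.00


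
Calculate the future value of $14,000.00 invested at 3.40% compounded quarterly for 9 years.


Compound interest formula: A = P(1 + r/n)^(nt)
A = $14,000.00 × (1 + 0.034/4)^(4 × 9)
Growth factor: (1 + 0.034/4)^36 = 1.356227
A = $14,000.00 × 1.356227
A = $18,987.18

A = P(1 + r/n)^(nt) = $18,987.18


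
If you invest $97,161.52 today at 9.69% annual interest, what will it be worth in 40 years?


Future value formula: FV = PV × (1 + r)^t
FV = $97,161.52 × (1 + 0.0969)^40
FV = $97,161.52 × 40.42792574
FV = $3,928,038.72

FV = PV × (1 + r)^t = $3,928,038.72


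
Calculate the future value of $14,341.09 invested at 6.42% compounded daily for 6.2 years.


Compound interest formula: A = P(1 + r/n)^(nt)
A = $14,341.09 × (1 + 0.0642/365)^(365 × 6.2)
Growth factor: (1 + 0.0642/365)^2263 = 1.488851
A = $14,341.09 × 1.488851
A = $21,351.75

A = P(1 + r/n)^(nt) = $21,351.75


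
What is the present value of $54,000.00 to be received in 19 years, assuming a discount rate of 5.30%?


Present value formula: PV = FV / (1 + r)^t
PV = $54,000.00 / (1 + 0.053)^19
PV = $54,000.00 / 2.667713
PV = $20,242.06

PV = FV / (1 + r)^t = $20,242.06


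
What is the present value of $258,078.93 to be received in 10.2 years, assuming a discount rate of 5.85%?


Present value formula: PV = FV / (1 + r)^t
PV = $258,078.93 / (1 + 0.0585)^10.2
PV = $258,078.93 / 1.7858575
PV = $144,512.61

PV = FV / (1 + r)^t = $144,512.61


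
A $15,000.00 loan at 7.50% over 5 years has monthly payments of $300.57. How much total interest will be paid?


Total paid over the life of the loan = PMT × n.
Total paid = $300.57 × 60 = $18,034.20
Total interest = total paid − principal = $18,034.20 − $15,000.00 = $3,034.20

Total interest = (PMT × n) - PV = $3,034.20


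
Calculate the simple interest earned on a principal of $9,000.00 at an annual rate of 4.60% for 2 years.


Simple interest formula: I = P × r × t
I = $9,000.00 × 0.046 × 2
I = $828.00

I = P × r × t = $828.00


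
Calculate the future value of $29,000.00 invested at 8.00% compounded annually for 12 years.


Compound interest formula: A = P(1 + r/n)^(nt)
A = $29,000.00 × (1 + 0.08/1)^(1 × 12)
Growth factor: (1 + 0.08/1)^12 = 2.518170
A = $29,000.00 × 2.518170
A = $73,026.93

A = P(1 + r/n)^(nt) = $73,026.93


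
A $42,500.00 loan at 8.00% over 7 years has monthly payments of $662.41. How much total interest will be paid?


Total paid over the life of the loan = PMT × n.
Total paid = $662.41 × 84 = $55,642.44
Total interest = total paid − principal = $55,642.44 − $42,500.00 = $13,142.44

Total interest = (PMT × n) - PV = $13,142.44


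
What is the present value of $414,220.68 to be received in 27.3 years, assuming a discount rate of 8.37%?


Present value formula: PV = FV / (1 + r)^t
PV = $414,220.68 / (1 + 0.0837)^27.3
PV = $414,220.68 / 8.974654
PV = $46,154.50

PV = FV / (1 + r)^t = $46,154.50


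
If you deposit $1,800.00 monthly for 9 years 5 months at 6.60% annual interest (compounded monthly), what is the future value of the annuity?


Future value of an ordinary annuity: FV = PMT × ((1 + r)^n − 1) / r
Monthly rate r = 0.066/12 = 0.0055, n = 113
FV = $1,800.00 × ((1 + 0.066/12)^113 − 1) / (0.066/12)
FV = $1,800.00 × 156.100170
FV = $280,980.31

FV = PMT × ((1+r)^n - 1)/r = $280,980.31


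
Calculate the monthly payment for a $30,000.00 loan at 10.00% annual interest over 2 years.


Loan payment formula: PMT = PV × r / (1 − (1 + r)^(−n))
Monthly rate r = 0.1/12 ≈ 0.00833333, n = 24 months
Denominator: 1 − (1 + 0.1/12)^(−24) = 0.180590
PMT = $30,000.00 × (0.1/12) / 0.180590
PMT = $1,384.35 per month

PMT = PV × r / (1-(1+r)^(-n)) = $1,384.35/month


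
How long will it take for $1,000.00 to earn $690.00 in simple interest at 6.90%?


Rearrange the simple interest formula for t:
I = P × r × t  ⇒  t = I / (P × r)
t = $690.00 / ($1,000.00 × 0.069)
t = 10

t = I/(P×r) = 10 years


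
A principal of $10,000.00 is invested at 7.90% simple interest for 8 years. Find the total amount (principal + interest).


Total amount formula: A = P(1 + rt) = P + P·r·t
Interest: I = P × r × t = $10,000.00 × 0.079 × 8 = $6,320.00
A = P + I = $10,000.00 + $6,320.00 = $16,320.00

A = P + I = P(1 + rt) = $16,320.00


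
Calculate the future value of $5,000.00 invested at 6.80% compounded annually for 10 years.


Compound interest formula: A = P(1 + r/n)^(nt)
A = $5,000.00 × (1 + 0.068/1)^(1 × 10)
Growth factor: (1 + 0.068/1)^10 = 1.930690
A = $5,000.00 × 1.930690
A = $9,653.45

A = P(1 + r/n)^(nt) = $9,653.45


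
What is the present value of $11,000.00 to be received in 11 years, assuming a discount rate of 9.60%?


Present value formula: PV = FV / (1 + r)^t
PV = $11,000.00 / (1 + 0.096)^11
PV = $11,000.00 / 2.741045
PV = $4,013.07

PV = FV / (1 + r)^t = $4,013.07


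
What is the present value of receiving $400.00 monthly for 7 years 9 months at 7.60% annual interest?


Present value of an ordinary annuity: PV = PMT × (1 − (1 + r)^(−n)) / r
Monthly rate r = 0.076/12 ≈ 0.00633333, n = 93
PV = $400.00 × (1 − (1 + 0.076/12)^(−93)) / (0.076/12)
PV = $400.00 × 70.118930
PV = $28,047.57

PV = PMT × (1-(1+r)^(-n))/r = $28,047.57


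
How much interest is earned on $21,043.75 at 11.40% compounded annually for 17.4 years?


Compound interest earned = final amount − principal.
A = P(1 + r/n)^(nt) = $21,043.75 × (1 + 0.114/1)^(1 × 17.4) = $137,697.31
Interest = A − P = $137,697.31 − $21,043.75 = $116,653.56

Interest = A - P = $116,653.56


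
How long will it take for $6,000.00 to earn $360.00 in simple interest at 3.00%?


Rearrange the simple interest formula for t:
I = P × r × t  ⇒  t = I / (P × r)
t = $360.00 / ($6,000.00 × 0.03)
t = 2

t = I/(P×r) = 2 years


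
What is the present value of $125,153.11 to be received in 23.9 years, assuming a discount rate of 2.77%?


Present value formula: PV = FV / (1 + r)^t
PV = $125,153.11 / (1 + 0.0277)^23.9
PV = $125,153.11 / 1.9213475
PV = $65,138.20

PV = FV / (1 + r)^t = $65,138.20


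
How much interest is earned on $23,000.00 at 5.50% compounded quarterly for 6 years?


Compound interest earned = final amount − principal.
A = P(1 + r/n)^(nt) = $23,000.00 × (1 + 0.055/4)^(4 × 6) = $31,920.42
Interest = A − P = $31,920.42 − $23,000.00 = $8,920.42

Interest = A - P = $8,920.42


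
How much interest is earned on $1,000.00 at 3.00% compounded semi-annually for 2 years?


Compound interest earned = final amount − principal.
A = P(1 + r/n)^(nt) = $1,000.00 × (1 + 0.03/2)^(2 × 2) = $1,061.36
Interest = A − P = $1,061.36 − $1,000.00 = $61.36

Interest = A - P = $61.36


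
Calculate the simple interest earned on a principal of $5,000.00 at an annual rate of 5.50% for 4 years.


Simple interest formula: I = P × r × t
I = $5,000.00 × 0.055 × 4
I = $1,100.00

I = P × r × t = $1,100.00


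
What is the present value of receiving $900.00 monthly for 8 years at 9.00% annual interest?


Present value of an ordinary annuity: PV = PMT × (1 − (1 + r)^(−n)) / r
Monthly rate r = 0.09/12 = 0.0075, n = 96
PV = $900.00 × (1 − (1 + 0.09/12)^(−96)) / (0.09/12)
PV = $900.00 × 68.2584386
PV = $61,432.59

PV = PMT × (1-(1+r)^(-n))/r = $61,432.59


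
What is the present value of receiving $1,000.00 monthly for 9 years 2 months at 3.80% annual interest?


Present value of an ordinary annuity: PV = PMT × (1 − (1 + r)^(−n)) / r
Monthly rate r = 0.038/12 ≈ 0.00316667, n = 110
PV = $1,000.00 × (1 − (1 + 0.038/12)^(−110)) / (0.038/12)
PV = $1,000.00 × 92.762482
PV = $92,762.48

PV = PMT × (1-(1+r)^(-n))/r = $92,762.48


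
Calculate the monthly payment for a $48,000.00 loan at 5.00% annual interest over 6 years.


Loan payment formula: PMT = PV × r / (1 − (1 + r)^(−n))
Monthly rate r = 0.05/12 ≈ 0.00416667, n = 72 months
Denominator: 1 − (1 + 0.05/12)^(−72) = 0.258720
PMT = $48,000.00 × (0.05/12) / 0.258720
PMT = $773.04 per month

PMT = PV × r / (1-(1+r)^(-n)) = $773.04/month


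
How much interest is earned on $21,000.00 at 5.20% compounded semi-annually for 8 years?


Compound interest earned = final amount − principal.
A = P(1 + r/n)^(nt) = $21,000.00 × (1 + 0.052/2)^(2 × 8) = $31,664.82
Interest = A − P = $31,664.82 − $21,000.00 = $10,664.82

Interest = A - P = $10,664.82


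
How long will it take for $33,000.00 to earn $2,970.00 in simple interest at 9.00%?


Rearrange the simple interest formula for t:
I = P × r × t  ⇒  t = I / (P × r)
t = $2,970.00 / ($33,000.00 × 0.09)
t = 1

t = I/(P×r) = 1 year


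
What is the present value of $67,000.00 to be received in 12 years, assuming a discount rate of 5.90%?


Present value formula: PV = FV / (1 + r)^t
PV = $67,000.00 / (1 + 0.059)^12
PV = $67,000.00 / 1.9895347
PV = $33,676.22

PV = FV / (1 + r)^t = $33,676.22


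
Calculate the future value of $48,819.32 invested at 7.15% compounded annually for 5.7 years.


Compound interest formula: A = P(1 + r/n)^(nt)
A = $48,819.32 × (1 + 0.0715/1)^(1 × 5.7)
Growth factor: (1 + 0.0715/1)^5.7 = 1.4823658
A = $48,819.32 × 1.4823658
A = $72,368.09

A = P(1 + r/n)^(nt) = $72,368.09


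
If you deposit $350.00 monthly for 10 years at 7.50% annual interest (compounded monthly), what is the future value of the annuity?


Future value of an ordinary annuity: FV = PMT × ((1 + r)^n − 1) / r
Monthly rate r = 0.075/12 = 0.00625, n = 120
FV = $350.00 × ((1 + 0.075/12)^120 − 1) / (0.075/12)
FV = $350.00 × 177.930342
FV = $62,275.62

FV = PMT × ((1+r)^n - 1)/r = $62,275.62


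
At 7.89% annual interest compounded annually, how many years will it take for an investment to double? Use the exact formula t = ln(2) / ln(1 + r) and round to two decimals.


Doubling condition: (1 + r)^t = 2
Take ln of both sides: t × ln(1 + r) = ln(2)
t = ln(2) / ln(1 + r)
t = 0.693147 / 0.075942
t = 9.13

t = ln(2) / ln(1 + r) = 9.13 years


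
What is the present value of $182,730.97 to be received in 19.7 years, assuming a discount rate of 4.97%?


Present value formula: PV = FV / (1 + r)^t
PV = $182,730.97 / (1 + 0.0497)^19.7
PV = $182,730.97 / 2.600066
PV = $70,279.36

PV = FV / (1 + r)^t = $70,279.36


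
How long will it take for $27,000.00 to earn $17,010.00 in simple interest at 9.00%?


Rearrange the simple interest formula for t:
I = P × r × t  ⇒  t = I / (P × r)
t = $17,010.00 / ($27,000.00 × 0.09)
t = 7

t = I/(P×r) = 7 years


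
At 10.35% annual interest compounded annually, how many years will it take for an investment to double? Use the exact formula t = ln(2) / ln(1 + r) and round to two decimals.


Doubling condition: (1 + r)^t = 2
Take ln of both sides: t × ln(1 + r) = ln(2)
t = ln(2) / ln(1 + r)
t = 0.693147 / 0.098487
t = 7.04

t = ln(2) / ln(1 + r) = 7.04 years


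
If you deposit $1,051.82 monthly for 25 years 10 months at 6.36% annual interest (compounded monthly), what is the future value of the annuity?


Future value of an ordinary annuity: FV = PMT × ((1 + r)^n − 1) / r
Monthly rate r = 0.0636/12 = 0.0053, n = 310
FV = $1,051.82 × ((1 + 0.0636/12)^310 − 1) / (0.0636/12)
FV = $1,051.82 × 782.693072
FV = $823,252.23

FV = PMT × ((1+r)^n - 1)/r = $823,252.23


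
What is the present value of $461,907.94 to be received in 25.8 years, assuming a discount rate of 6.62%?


Present value formula: PV = FV / (1 + r)^t
PV = $461,907.94 / (1 + 0.0662)^25.8
PV = $461,907.94 / 5.226824
PV = $88,372.58

PV = FV / (1 + r)^t = $88,372.58


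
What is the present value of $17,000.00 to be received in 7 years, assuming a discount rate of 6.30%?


Present value formula: PV = FV / (1 + r)^t
PV = $17,000.00 / (1 + 0.063)^7
PV = $17,000.00 / 1.533673
PV = $11,084.50

PV = FV / (1 + r)^t = $11,084.50


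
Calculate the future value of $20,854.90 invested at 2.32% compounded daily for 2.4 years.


Compound interest formula: A = P(1 + r/n)^(nt)
A = $20,854.90 × (1 + 0.0232/365)^(365 × 2.4)
Growth factor: (1 + 0.0232/365)^876 = 1.0572574
A = $20,854.90 × 1.0572574
A = $22,049.00

A = P(1 + r/n)^(nt) = $22,049.00


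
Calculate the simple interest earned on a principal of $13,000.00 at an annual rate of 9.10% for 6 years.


Simple interest formula: I = P × r × t
I = $13,000.00 × 0.091 × 6
I = $7,098.00

I = P × r × t = $7,098.00


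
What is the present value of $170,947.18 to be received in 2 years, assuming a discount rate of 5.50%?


Present value formula: PV = FV / (1 + r)^t
PV = $170,947.18 / (1 + 0.055)^2
PV = $170,947.18 / 1.113025
PV = $153,587.91

PV = FV / (1 + r)^t = $153,587.91


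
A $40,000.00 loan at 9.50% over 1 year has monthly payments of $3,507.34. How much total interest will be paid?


Total paid over the life of the loan = PMT × n.
Total paid = $3,507.34 × 12 = $42,088.08
Total interest = total paid − principal = $42,088.08 − $40,000.00 = $2,088.08

Total interest = (PMT × n) - PV = $2,088.08


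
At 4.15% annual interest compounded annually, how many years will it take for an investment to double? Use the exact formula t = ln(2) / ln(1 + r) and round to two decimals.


Doubling condition: (1 + r)^t = 2
Take ln of both sides: t × ln(1 + r) = ln(2)
t = ln(2) / ln(1 + r)
t = 0.693147 / 0.040662
t = 17.05

t = ln(2) / ln(1 + r) = 17.05 years


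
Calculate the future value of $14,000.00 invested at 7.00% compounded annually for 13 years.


Compound interest formula: A = P(1 + r/n)^(nt)
A = $14,000.00 × (1 + 0.07/1)^(1 × 13)
Growth factor: (1 + 0.07/1)^13 = 2.409845
A = $14,000.00 × 2.409845
A = $33,737.83

A = P(1 + r/n)^(nt) = $33,737.83


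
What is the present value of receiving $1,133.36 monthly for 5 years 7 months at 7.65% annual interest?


Present value of an ordinary annuity: PV = PMT × (1 − (1 + r)^(−n)) / r
Monthly rate r = 0.0765/12 = 0.006375, n = 67
PV = $1,133.36 × (1 − (1 + 0.0765/12)^(−67)) / (0.0765/12)
PV = $1,133.36 × 54.389485
PV = $61,642.87

PV = PMT × (1-(1+r)^(-n))/r = $61,642.87


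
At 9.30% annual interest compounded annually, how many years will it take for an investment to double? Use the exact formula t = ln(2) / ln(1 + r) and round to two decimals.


Doubling condition: (1 + r)^t = 2
Take ln of both sides: t × ln(1 + r) = ln(2)
t = ln(2) / ln(1 + r)
t = 0.693147 / 0.088926
t = 7.79

t = ln(2) / ln(1 + r) = 7.79 years


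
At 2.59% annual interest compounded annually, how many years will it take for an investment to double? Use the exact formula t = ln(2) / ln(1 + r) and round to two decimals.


Doubling condition: (1 + r)^t = 2
Take ln of both sides: t × ln(1 + r) = ln(2)
t = ln(2) / ln(1 + r)
t = 0.693147 / 0.025570
t = 27.11

t = ln(2) / ln(1 + r) = 27.11 years


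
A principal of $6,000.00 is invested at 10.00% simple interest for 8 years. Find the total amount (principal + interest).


Total amount formula: A = P(1 + rt) = P + P·r·t
Interest: I = P × r × t = $6,000.00 × 0.1 × 8 = $4,800.00
A = P + I = $6,000.00 + $4,800.00 = $10,800.00

A = P + I = P(1 + rt) = $10,800.00


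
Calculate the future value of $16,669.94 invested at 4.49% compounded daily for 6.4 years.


Compound interest formula: A = P(1 + r/n)^(nt)
A = $16,669.94 × (1 + 0.0449/365)^(365 × 6.4)
Growth factor: (1 + 0.0449/365)^2336 = 1.3328804
A = $16,669.94 × 1.3328804
A = $22,219.04

A = P(1 + r/n)^(nt) = $22,219.04


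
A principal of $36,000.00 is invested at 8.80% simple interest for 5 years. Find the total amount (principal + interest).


Total amount formula: A = P(1 + rt) = P + P·r·t
Interest: I = P × r × t = $36,000.00 × 0.088 × 5 = $15,840.00
A = P + I = $36,000.00 + $15,840.00 = $51,840.00

A = P + I = P(1 + rt) = $51,840.00


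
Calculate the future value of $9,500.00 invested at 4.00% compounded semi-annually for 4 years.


Compound interest formula: A = P(1 + r/n)^(nt)
A = $9,500.00 × (1 + 0.04/2)^(2 × 4)
Growth factor: (1 + 0.04/2)^8 = 1.171659
A = $9,500.00 × 1.171659
A = $11,130.76

A = P(1 + r/n)^(nt) = $11,130.76


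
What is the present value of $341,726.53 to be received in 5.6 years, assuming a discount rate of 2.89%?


Present value formula: PV = FV / (1 + r)^t
PV = $341,726.53 / (1 + 0.0289)^5.6
PV = $341,726.53 / 1.17297765
PV = $291,332.52

PV = FV / (1 + r)^t = $291,332.52


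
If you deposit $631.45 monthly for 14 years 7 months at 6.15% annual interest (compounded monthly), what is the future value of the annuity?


Future value of an ordinary annuity: FV = PMT × ((1 + r)^n − 1) / r
Monthly rate r = 0.0615/12 = 0.005125, n = 175
FV = $631.45 × ((1 + 0.0615/12)^175 − 1) / (0.0615/12)
FV = $631.45 × 282.208649
FV = $178,200.65

FV = PMT × ((1+r)^n - 1)/r = $178,200.65


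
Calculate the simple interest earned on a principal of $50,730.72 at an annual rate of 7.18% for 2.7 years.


Simple interest formula: I = P × r × t
I = $50,730.72 × 0.0718 × 2.7
I = $9,834.66

I = P × r × t = $9,834.66


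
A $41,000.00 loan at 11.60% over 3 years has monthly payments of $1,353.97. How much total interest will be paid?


Total paid over the life of the loan = PMT × n.
Total paid = $1,353.97 × 36 = $48,742.92
Total interest = total paid − principal = $48,742.92 − $41,000.00 = $7,742.92

Total interest = (PMT × n) - PV = $7,742.92


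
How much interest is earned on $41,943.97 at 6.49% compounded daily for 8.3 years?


Compound interest earned = final amount − principal.
A = P(1 + r/n)^(nt) = $41,943.97 × (1 + 0.0649/365)^(365 × 8.3) = $71,877.03
Interest = A − P = $71,877.03 − $41,943.97 = $29,933.06

Interest = A - P = $29,933.06


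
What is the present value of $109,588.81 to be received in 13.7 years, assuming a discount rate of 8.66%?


Present value formula: PV = FV / (1 + r)^t
PV = $109,588.81 / (1 + 0.0866)^13.7
PV = $109,588.81 / 3.1200022
PV = $35,124.59

PV = FV / (1 + r)^t = $35,124.59


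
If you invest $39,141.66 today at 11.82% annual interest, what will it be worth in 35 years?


Future value formula: FV = PV × (1 + r)^t
FV = $39,141.66 × (1 + 0.1182)^35
FV = $39,141.66 × 49.9093688
FV = $1,953,535.54

FV = PV × (1 + r)^t = $1,953,535.54


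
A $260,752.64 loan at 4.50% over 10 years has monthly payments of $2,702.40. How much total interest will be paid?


Total paid over the life of the loan = PMT × n.
Total paid = $2,702.40 × 120 = $324,288.00
Total interest = total paid − principal = $324,288.00 − $260,752.64 = $63,535.36

Total interest = (PMT × n) - PV = $63,535.36


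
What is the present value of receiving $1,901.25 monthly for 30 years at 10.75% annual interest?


Present value of an ordinary annuity: PV = PMT × (1 − (1 + r)^(−n)) / r
Monthly rate r = 0.1075/12 ≈ 0.00895833, n = 360
PV = $1,901.25 × (1 − (1 + 0.1075/12)^(−360)) / (0.1075/12)
PV = $1,901.25 × 107.125867
PV = $203,673.05

PV = PMT × (1-(1+r)^(-n))/r = $203,673.05


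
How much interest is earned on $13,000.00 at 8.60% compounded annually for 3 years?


Compound interest earned = final amount − principal.
A = P(1 + r/n)^(nt) = $13,000.00 × (1 + 0.086/1)^(1 × 3) = $16,650.71
Interest = A − P = $16,650.71 − $13,000.00 = $3,650.71

Interest = A - P = $3,650.71


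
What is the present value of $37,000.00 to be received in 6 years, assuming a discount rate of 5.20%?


Present value formula: PV = FV / (1 + r)^t
PV = $37,000.00 / (1 + 0.052)^6
PV = $37,000.00 / 1.355484
PV = $27,296.52

PV = FV / (1 + r)^t = $27,296.52


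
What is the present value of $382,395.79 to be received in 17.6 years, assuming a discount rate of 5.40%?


Present value formula: PV = FV / (1 + r)^t
PV = $382,395.79 / (1 + 0.054)^17.6
PV = $382,395.79 / 2.5234503
PV = $151,536.88

PV = FV / (1 + r)^t = $151,536.88


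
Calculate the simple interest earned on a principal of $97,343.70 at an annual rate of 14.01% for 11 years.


Simple interest formula: I = P × r × t
I = $97,343.70 × 0.1401 × 11
I = $150,016.38

I = P × r × t = $150,016.38


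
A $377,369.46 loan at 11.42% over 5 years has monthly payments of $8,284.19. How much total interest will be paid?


Total paid over the life of the loan = PMT × n.
Total paid = $8,284.19 × 60 = $497,051.40
Total interest = total paid − principal = $497,051.40 − $377,369.46 = $119,681.94

Total interest = (PMT × n) - PV = $119,681.94


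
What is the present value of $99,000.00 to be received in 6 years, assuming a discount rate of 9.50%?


Present value formula: PV = FV / (1 + r)^t
PV = $99,000.00 / (1 + 0.095)^6
PV = $99,000.00 / 1.7237914
PV = $57,431.54

PV = FV / (1 + r)^t = $57,431.54


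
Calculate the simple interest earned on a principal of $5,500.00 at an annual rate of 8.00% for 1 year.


Simple interest formula: I = P × r × t
I = $5,500.00 × 0.08 × 1
I = $440.00

I = P × r × t = $440.00


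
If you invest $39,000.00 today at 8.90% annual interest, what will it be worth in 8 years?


Future value formula: FV = PV × (1 + r)^t
FV = $39,000.00 × (1 + 0.089)^8
FV = $39,000.00 × 1.9779852
FV = $77,141.42

FV = PV × (1 + r)^t = $77,141.42


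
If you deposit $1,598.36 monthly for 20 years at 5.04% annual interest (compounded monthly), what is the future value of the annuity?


Future value of an ordinary annuity: FV = PMT × ((1 + r)^n − 1) / r
Monthly rate r = 0.0504/12 = 0.0042, n = 240
FV = $1,598.36 × ((1 + 0.0504/12)^240 − 1) / (0.0504/12)
FV = $1,598.36 × 412.937456
FV = $660,022.71

FV = PMT × ((1+r)^n - 1)/r = $660,022.71


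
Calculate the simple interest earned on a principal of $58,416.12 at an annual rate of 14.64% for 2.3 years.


Simple interest formula: I = P × r × t
I = $58,416.12 × 0.1464 × 2.3
I = $19,669.88

I = P × r × t = $19,669.88


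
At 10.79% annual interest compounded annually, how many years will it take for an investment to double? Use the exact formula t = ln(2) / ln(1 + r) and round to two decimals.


Doubling condition: (1 + r)^t = 2
Take ln of both sides: t × ln(1 + r) = ln(2)
t = ln(2) / ln(1 + r)
t = 0.693147 / 0.102466
t = 6.76

t = ln(2) / ln(1 + r) = 6.76 years


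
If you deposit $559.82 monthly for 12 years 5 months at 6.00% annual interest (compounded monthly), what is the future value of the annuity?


Future value of an ordinary annuity: FV = PMT × ((1 + r)^n − 1) / r
Monthly rate r = 0.06/12 = 0.005, n = 149
FV = $559.82 × ((1 + 0.06/12)^149 − 1) / (0.06/12)
FV = $559.82 × 220.506969
FV = $123,444.21

FV = PMT × ((1+r)^n - 1)/r = $123,444.21


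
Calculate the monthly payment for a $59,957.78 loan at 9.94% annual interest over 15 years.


Loan payment formula: PMT = PV × r / (1 − (1 + r)^(−n))
Monthly rate r = 0.0994/12 ≈ 0.00828333, n = 180 months
Denominator: 1 − (1 + 0.0994/12)^(−180) = 0.773466
PMT = $59,957.78 × (0.0994/12) / 0.773466
PMT = $642.11 per month

PMT = PV × r / (1-(1+r)^(-n)) = $642.11/month


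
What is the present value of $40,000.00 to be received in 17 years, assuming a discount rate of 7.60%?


Present value formula: PV = FV / (1 + r)^t
PV = $40,000.00 / (1 + 0.076)^17
PV = $40,000.00 / 3.473830
PV = $11,514.67

PV = FV / (1 + r)^t = $11,514.67


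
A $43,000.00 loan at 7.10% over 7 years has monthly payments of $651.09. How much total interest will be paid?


Total paid over the life of the loan = PMT × n.
Total paid = $651.09 × 84 = $54,691.56
Total interest = total paid − principal = $54,691.56 − $43,000.00 = $11,691.56

Total interest = (PMT × n) - PV = $11,691.56


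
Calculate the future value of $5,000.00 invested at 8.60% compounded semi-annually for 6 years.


Compound interest formula: A = P(1 + r/n)^(nt)
A = $5,000.00 × (1 + 0.086/2)^(2 × 6)
Growth factor: (1 + 0.086/2)^12 = 1.657340
A = $5,000.00 × 1.657340
A = $8,286.70

A = P(1 + r/n)^(nt) = $8,286.70


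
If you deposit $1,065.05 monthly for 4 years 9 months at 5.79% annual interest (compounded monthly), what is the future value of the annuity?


Future value of an ordinary annuity: FV = PMT × ((1 + r)^n − 1) / r
Monthly rate r = 0.0579/12 = 0.004825, n = 57
FV = $1,065.05 × ((1 + 0.0579/12)^57 − 1) / (0.0579/12)
FV = $1,065.05 × 65.428630
FV = $69,684.76

FV = PMT × ((1+r)^n - 1)/r = $69,684.76


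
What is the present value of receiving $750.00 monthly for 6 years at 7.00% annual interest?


Present value of an ordinary annuity: PV = PMT × (1 − (1 + r)^(−n)) / r
Monthly rate r = 0.07/12 ≈ 0.00583333, n = 72
PV = $750.00 × (1 − (1 + 0.07/12)^(−72)) / (0.07/12)
PV = $750.00 × 58.654444
PV = $43,990.83

PV = PMT × (1-(1+r)^(-n))/r = $43,990.83


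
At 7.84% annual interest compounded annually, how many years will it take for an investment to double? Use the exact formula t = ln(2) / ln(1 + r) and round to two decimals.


Doubling condition: (1 + r)^t = 2
Take ln of both sides: t × ln(1 + r) = ln(2)
t = ln(2) / ln(1 + r)
t = 0.693147 / 0.075478
t = 9.18

t = ln(2) / ln(1 + r) = 9.18 years


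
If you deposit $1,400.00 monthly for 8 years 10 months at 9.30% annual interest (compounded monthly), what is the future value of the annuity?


Future value of an ordinary annuity: FV = PMT × ((1 + r)^n − 1) / r
Monthly rate r = 0.093/12 = 0.00775, n = 106
FV = $1,400.00 × ((1 + 0.093/12)^106 − 1) / (0.093/12)
FV = $1,400.00 × 163.447504
FV = $228,826.51

FV = PMT × ((1+r)^n - 1)/r = $228,826.51


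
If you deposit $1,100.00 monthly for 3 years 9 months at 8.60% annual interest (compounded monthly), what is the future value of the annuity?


Future value of an ordinary annuity: FV = PMT × ((1 + r)^n − 1) / r
Monthly rate r = 0.086/12 ≈ 0.00716667, n = 45
FV = $1,100.00 × ((1 + 0.086/12)^45 − 1) / (0.086/12)
FV = $1,100.00 × 52.8820407
FV = $58,170.24

FV = PMT × ((1+r)^n - 1)/r = $58,170.24


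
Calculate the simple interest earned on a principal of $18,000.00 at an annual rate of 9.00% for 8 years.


Simple interest formula: I = P × r × t
I = $18,000.00 × 0.09 × 8
I = $12,960.00

I = P × r × t = $12,960.00


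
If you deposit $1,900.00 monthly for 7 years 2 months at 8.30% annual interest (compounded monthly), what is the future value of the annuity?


Future value of an ordinary annuity: FV = PMT × ((1 + r)^n − 1) / r
Monthly rate r = 0.083/12 ≈ 0.00691667, n = 86
FV = $1,900.00 × ((1 + 0.083/12)^86 − 1) / (0.083/12)
FV = $1,900.00 × 116.966845
FV = $222,237.01

FV = PMT × ((1+r)^n - 1)/r = $222,237.01


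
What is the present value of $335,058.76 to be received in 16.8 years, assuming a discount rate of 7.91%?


Present value formula: PV = FV / (1 + r)^t
PV = $335,058.76 / (1 + 0.0791)^16.8
PV = $335,058.76 / 3.592828
PV = $93,257.67

PV = FV / (1 + r)^t = $93,257.67


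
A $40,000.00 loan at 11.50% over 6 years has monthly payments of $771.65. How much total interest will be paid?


Total paid over the life of the loan = PMT × n.
Total paid = $771.65 × 72 = $55,558.80
Total interest = total paid − principal = $55,558.80 − $40,000.00 = $15,558.80

Total interest = (PMT × n) - PV = $15,558.80


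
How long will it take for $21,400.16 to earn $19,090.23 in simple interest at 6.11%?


Rearrange the simple interest formula for t:
I = P × r × t  ⇒  t = I / (P × r)
t = $19,090.23 / ($21,400.16 × 0.0611)
t = 14.6

t = I/(P×r) = 14.6 years


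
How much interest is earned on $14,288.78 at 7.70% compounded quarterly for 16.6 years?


Compound interest earned = final amount − principal.
A = P(1 + r/n)^(nt) = $14,288.78 × (1 + 0.077/4)^(4 × 16.6) = $50,679.81
Interest = A − P = $50,679.81 − $14,288.78 = $36,391.03

Interest = A - P = $36,391.03


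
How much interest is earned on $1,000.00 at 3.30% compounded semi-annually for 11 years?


Compound interest earned = final amount − principal.
A = P(1 + r/n)^(nt) = $1,000.00 × (1 + 0.033/2)^(2 × 11) = $1,433.38
Interest = A − P = $1,433.38 − $1,000.00 = $433.38

Interest = A - P = $433.38


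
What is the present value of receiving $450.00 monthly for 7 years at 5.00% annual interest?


Present value of an ordinary annuity: PV = PMT × (1 − (1 + r)^(−n)) / r
Monthly rate r = 0.05/12 ≈ 0.00416667, n = 84
PV = $450.00 × (1 − (1 + 0.05/12)^(−84)) / (0.05/12)
PV = $450.00 × 70.751835
PV = $31,838.33

PV = PMT × (1-(1+r)^(-n))/r = $31,838.33


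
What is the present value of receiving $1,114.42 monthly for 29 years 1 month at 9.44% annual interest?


Present value of an ordinary annuity: PV = PMT × (1 − (1 + r)^(−n)) / r
Monthly rate r = 0.0944/12 ≈ 0.00786667, n = 349
PV = $1,114.42 × (1 − (1 + 0.0944/12)^(−349)) / (0.0944/12)
PV = $1,114.42 × 118.867130
PV = $132,467.91

PV = PMT × (1-(1+r)^(-n))/r = $132,467.91


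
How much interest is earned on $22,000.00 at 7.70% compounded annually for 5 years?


Compound interest earned = final amount − principal.
A = P(1 + r/n)^(nt) = $22,000.00 × (1 + 0.077/1)^(1 × 5) = $31,878.74
Interest = A − P = $31,878.74 − $22,000.00 = $9,878.74

Interest = A - P = $9,878.74


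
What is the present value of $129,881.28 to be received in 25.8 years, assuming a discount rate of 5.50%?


Present value formula: PV = FV / (1 + r)^t
PV = $129,881.28 / (1 + 0.055)^25.8
PV = $129,881.28 / 3.9802785
PV = $32,631.20

PV = FV / (1 + r)^t = $32,631.20


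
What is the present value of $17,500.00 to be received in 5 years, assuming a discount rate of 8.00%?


Present value formula: PV = FV / (1 + r)^t
PV = $17,500.00 / (1 + 0.08)^5
PV = $17,500.00 / 1.469328
PV = $11,910.21

PV = FV / (1 + r)^t = $11,910.21


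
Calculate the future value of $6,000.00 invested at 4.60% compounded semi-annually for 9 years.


Compound interest formula: A = P(1 + r/n)^(nt)
A = $6,000.00 × (1 + 0.046/2)^(2 × 9)
Growth factor: (1 + 0.046/2)^18 = 1.505780
A = $6,000.00 × 1.505780
A = $9,034.68

A = P(1 + r/n)^(nt) = $9,034.68


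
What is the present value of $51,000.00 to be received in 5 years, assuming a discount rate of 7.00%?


Present value formula: PV = FV / (1 + r)^t
PV = $51,000.00 / (1 + 0.07)^5
PV = $51,000.00 / 1.4025517
PV = $36,362.30

PV = FV / (1 + r)^t = $36,362.30


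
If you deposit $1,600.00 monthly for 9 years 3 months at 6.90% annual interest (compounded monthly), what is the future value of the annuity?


Future value of an ordinary annuity: FV = PMT × ((1 + r)^n − 1) / r
Monthly rate r = 0.069/12 = 0.00575, n = 111
FV = $1,600.00 × ((1 + 0.069/12)^111 − 1) / (0.069/12)
FV = $1,600.00 × 154.731733
FV = $247,570.77

FV = PMT × ((1+r)^n - 1)/r = $247,570.77


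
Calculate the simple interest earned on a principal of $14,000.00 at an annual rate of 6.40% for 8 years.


Simple interest formula: I = P × r × t
I = $14,000.00 × 0.064 × 8
I = $7,168.00

I = P × r × t = $7,168.00


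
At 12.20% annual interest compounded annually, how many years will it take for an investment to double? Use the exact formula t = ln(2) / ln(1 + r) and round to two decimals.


Doubling condition: (1 + r)^t = 2
Take ln of both sides: t × ln(1 + r) = ln(2)
t = ln(2) / ln(1 + r)
t = 0.693147 / 0.115113
t = 6.02

t = ln(2) / ln(1 + r) = 6.02 years


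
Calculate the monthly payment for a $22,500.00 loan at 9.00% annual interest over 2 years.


Loan payment formula: PMT = PV × r / (1 − (1 + r)^(−n))
Monthly rate r = 0.09/12 = 0.0075, n = 24 months
Denominator: 1 − (1 + 0.09/12)^(−24) = 0.1641686
PMT = $22,500.00 × (0.09/12) / 0.1641686
PMT = $1,027.91 per month

PMT = PV × r / (1-(1+r)^(-n)) = $1,027.91/month
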